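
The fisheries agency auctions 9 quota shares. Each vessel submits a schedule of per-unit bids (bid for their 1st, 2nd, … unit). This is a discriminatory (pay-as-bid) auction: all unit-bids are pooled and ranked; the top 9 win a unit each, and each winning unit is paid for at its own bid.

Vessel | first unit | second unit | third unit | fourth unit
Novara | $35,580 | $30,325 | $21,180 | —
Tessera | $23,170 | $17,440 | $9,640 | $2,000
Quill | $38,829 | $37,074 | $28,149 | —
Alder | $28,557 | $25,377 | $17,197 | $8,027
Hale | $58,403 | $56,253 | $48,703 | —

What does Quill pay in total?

Quill pays $104,052

All unit-bids, highest first — top 9: 58,403 (Hale-1), 56,253 (Hale-2), 48,703 (Hale-3), 38,829 (Quill-1), 37,074 (Quill-2), 35,580 (Novara-1), 30,325 (Novara-2), 28,557 (Alder-1), 28,149 (Quill-3)
Next rejected bid: $25,377 (not a price — pay-as-bid).
Quill's winning unit-bids: 38,829 + 37,074 + 28,149 = $104,052.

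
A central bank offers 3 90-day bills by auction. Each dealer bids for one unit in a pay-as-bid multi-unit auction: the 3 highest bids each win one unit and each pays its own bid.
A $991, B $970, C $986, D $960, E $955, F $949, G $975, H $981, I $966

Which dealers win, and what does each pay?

Ordering the bids: 991 (A), 986 (C), 981 (H), 975 (G), 970 (B), …
The 3 highest are A, C, H.
Each winner pays its own bid: A $991, C $986, H $981.

A $991, C $986, H $981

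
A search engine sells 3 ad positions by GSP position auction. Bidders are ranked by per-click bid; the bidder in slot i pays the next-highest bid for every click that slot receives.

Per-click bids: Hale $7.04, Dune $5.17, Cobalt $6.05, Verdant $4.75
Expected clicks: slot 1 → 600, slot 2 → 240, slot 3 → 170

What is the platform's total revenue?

Total revenue: $5678.30

Sorting advertisers: $7.04 (Hale) > $6.05 (Cobalt) > $5.17 (Dune) > $4.75 (Verdant)
Slot 1: Hale pays $6.05 × 600 = $3630.00
Slot 2: Cobalt pays $5.17 × 240 = $1240.80
Slot 3: Dune pays $4.75 × 170 = $807.50
Total = $5678.30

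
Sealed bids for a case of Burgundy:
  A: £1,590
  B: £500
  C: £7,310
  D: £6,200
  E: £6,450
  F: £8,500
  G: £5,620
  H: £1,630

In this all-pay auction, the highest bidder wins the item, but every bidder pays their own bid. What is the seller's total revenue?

Total revenue: £37,800

Sorting bids: 8,500 (F) > 7,310 (C) > 6,450 (E) > 6,200 (D) > 5,620 (G) > 1,630 (H) > …
F wins with the top bid; all bids are sunk regardless.
Every bidder forfeits their bid regardless of winning.
Revenue = 1,590 + 500 + 7,310 + 6,200 + 6,450 + 8,500 + 5,620 + 1,630 = £37,800.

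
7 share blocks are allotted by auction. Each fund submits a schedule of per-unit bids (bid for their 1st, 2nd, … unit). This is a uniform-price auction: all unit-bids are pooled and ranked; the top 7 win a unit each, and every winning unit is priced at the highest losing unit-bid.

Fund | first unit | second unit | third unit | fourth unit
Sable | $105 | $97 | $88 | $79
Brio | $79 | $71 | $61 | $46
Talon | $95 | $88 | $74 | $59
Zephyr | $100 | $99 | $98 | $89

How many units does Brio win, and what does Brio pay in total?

Brio: 0 units, pays $0

All unit-bids, highest first — top 7: 105 (Sable-1), 100 (Zephyr-1), 99 (Zephyr-2), 98 (Zephyr-3), 97 (Sable-2), 95 (Talon-1), 89 (Zephyr-4)
First bid not allocated: $88.
Brio wins 0 unit(s) at $88 each.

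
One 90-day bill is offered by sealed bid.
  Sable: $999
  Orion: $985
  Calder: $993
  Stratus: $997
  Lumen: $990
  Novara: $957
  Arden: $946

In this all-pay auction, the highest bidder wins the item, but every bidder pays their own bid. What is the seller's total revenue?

Total revenue: $6,867

Bids in order: 999 (Sable) > 997 (Stratus) > 993 (Calder) > 990 (Lumen) > 985 (Orion) > 957 (Novara) > …
Sable wins with the top bid; all bids are sunk regardless.
Every bidder forfeits their bid regardless of winning.
Revenue = 999 + 985 + 993 + 997 + 990 + 957 + 946 = $6,867.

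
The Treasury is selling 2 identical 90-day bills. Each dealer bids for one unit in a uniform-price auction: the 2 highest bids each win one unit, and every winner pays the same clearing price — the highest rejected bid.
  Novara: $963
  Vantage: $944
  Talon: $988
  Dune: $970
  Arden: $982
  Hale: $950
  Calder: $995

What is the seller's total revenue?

Total revenue: $1,964

Sorting: 995 (Calder), 988 (Talon), 982 (Arden), 970 (Dune), …
Top 2: Calder, Talon.
Clearing price = highest rejected bid = $982.
Total revenue = 2 × $982 = $1,964.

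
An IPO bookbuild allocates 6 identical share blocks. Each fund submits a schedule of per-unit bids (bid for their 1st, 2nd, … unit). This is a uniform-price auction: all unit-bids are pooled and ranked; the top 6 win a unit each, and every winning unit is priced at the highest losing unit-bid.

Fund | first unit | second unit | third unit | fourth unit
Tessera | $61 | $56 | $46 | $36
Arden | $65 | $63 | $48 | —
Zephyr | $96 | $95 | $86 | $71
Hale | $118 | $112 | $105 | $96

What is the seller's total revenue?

Total revenue: $516

Merging the schedules and taking the best 6: 118 (Hale-1), 112 (Hale-2), 105 (Hale-3), 96 (Zephyr-1), 96 (Hale-4), 95 (Zephyr-2)
The (k+1)-th unit-bid is $86.
Allocation: Hale 4, Zephyr 2. Every unit priced at $86.
Revenue = 6 × 86 = $516.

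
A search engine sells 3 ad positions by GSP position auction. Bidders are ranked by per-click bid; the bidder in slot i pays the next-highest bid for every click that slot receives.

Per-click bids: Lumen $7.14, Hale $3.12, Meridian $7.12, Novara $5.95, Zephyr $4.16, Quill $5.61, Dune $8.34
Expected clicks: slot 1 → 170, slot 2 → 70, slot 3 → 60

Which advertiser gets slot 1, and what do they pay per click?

Dune; $7.14 per click

Sorting advertisers: $8.34 (Dune) > $7.14 (Lumen) > $7.12 (Meridian) > $5.95 (Novara) > …
Slot 1 goes to the first-ranked bidder, Dune, who pays the next bid down: $7.14/click.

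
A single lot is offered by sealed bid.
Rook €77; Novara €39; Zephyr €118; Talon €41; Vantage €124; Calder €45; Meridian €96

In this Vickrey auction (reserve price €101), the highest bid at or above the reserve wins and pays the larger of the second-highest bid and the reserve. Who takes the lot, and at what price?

Vantage pays €118

Vickrey auction (reserve price €101): the highest bid at or above the reserve wins and pays the larger of the second-highest bid and the reserve.
Bids ranked: 124 (Vantage) > 118 (Zephyr) > 96 (Meridian) > 77 (Rook) > 45 (Calder) > 41 (Talon) > …
Highest eligible bid: Vantage at €124.
Second-highest bid €118 exceeds the reserve €101 → payment €118.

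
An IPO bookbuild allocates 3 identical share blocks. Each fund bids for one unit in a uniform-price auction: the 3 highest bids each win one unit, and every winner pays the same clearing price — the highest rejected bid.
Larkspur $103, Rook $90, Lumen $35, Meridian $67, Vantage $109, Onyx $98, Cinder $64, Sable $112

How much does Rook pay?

Rook pays $0

Sorting: 112 (Sable), 109 (Vantage), 103 (Larkspur), 98 (Onyx), 90 (Rook), …
Top 3: Sable, Vantage, Larkspur.
First losing bid is Onyx's $98, which sets the uniform price.
Rook does not win → pays $0.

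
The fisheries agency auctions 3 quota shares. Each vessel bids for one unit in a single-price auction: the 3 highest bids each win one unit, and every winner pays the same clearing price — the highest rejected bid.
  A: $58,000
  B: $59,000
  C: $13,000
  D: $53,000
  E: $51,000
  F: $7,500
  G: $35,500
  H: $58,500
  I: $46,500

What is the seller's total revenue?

Total revenue: $159,000

Sorting: 59,000 (B), 58,500 (H), 58,000 (A), 53,000 (D), 51,000 (E), …
Top 3: B, H, A.
First losing bid is D's $53,000, which sets the uniform price.
Total revenue = 3 × $53,000 = $159,000.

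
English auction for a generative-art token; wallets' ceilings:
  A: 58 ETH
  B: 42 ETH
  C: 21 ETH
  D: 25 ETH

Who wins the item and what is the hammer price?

Limits in order: 58 (A) > 42 (B) > 25 (D) > 21 (C)
B is the last rival to drop out, at 42 ETH; A remains and wins at that price.

A wins at 42 ETH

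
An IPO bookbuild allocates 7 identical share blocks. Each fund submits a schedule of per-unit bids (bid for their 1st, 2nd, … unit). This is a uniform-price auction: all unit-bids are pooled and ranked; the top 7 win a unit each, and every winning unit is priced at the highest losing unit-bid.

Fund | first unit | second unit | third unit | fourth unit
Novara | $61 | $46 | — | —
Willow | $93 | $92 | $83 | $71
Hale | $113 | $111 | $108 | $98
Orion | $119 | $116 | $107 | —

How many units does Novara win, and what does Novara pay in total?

Novara: 0 units, pays $0

Merging the schedules and taking the best 7: 119 (Orion-1), 116 (Orion-2), 113 (Hale-1), 111 (Hale-2), 108 (Hale-3), 107 (Orion-3), 98 (Hale-4)
The (k+1)-th unit-bid is $93.
Novara wins 0 unit(s) at $93 each.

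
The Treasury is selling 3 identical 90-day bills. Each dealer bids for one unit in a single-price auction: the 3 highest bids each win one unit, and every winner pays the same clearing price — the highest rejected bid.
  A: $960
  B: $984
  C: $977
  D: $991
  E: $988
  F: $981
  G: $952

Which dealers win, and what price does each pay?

D, E, B; each pays $981

Sorting: 991 (D), 988 (E), 984 (B), 981 (F), 977 (C), …
Winners (3 units): D, E, B.
Highest unsuccessful bid: $981 → clearing price.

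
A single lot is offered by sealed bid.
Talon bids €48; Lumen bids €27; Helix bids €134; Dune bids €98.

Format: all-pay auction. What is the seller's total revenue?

Total revenue: €307

Bids in order: 134 (Helix) > 98 (Dune) > 48 (Talon) > 27 (Lumen)
Every bidder forfeits their bid regardless of winning.
Revenue = 48 + 27 + 134 + 98 = €307.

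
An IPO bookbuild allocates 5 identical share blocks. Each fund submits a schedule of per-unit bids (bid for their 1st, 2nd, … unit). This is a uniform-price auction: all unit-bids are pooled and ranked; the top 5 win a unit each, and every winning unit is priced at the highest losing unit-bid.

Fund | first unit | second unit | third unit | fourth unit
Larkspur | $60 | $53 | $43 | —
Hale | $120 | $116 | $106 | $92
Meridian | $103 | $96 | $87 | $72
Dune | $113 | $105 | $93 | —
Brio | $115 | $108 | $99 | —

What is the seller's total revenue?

Merging the schedules and taking the best 5: 120 (Hale-1), 116 (Hale-2), 115 (Brio-1), 113 (Dune-1), 108 (Brio-2)
Highest rejected unit-bid = $106.
Allocation: Brio 2, Dune 1, Hale 2. Every unit priced at $106.
Revenue = 5 × 106 = $530.

Total revenue: $530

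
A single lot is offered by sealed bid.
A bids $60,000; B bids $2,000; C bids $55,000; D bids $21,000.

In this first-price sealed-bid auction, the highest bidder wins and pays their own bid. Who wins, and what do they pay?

A pays $60,000

Sorting bids: 60,000 (A) > 55,000 (C) > 21,000 (D) > 2,000 (B)
First-price: A pays what they bid, $60,000.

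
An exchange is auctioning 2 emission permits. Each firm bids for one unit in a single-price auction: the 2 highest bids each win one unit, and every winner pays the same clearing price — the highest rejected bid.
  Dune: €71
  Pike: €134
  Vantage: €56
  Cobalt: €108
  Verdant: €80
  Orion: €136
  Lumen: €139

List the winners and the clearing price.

Lumen, Orion; each pays €134

Ordering the bids: 139 (Lumen), 136 (Orion), 134 (Pike), 108 (Cobalt), …
The 2 highest are Lumen, Orion.
Highest unsuccessful bid: €134 → clearing price.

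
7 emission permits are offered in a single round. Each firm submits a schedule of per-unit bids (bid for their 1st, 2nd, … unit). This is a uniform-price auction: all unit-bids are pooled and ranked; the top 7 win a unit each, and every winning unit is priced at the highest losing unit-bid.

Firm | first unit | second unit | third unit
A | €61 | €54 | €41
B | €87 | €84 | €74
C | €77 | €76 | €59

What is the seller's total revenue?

Pooled unit-bids ranked (top 7): 87 (B-1), 84 (B-2), 77 (C-1), 76 (C-2), 74 (B-3), 61 (A-1), 59 (C-3)
First bid not allocated: €54.
Allocation: A 1, B 3, C 3. Every unit priced at €54.
Revenue = 7 × 54 = €378.

Total revenue: €378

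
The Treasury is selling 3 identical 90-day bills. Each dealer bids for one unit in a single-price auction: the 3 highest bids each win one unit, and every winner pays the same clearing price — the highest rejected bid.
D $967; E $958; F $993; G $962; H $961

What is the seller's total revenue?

Total revenue: $2,883

Bids ranked high→low: 993 (F), 967 (D), 962 (G), 961 (H), 958 (E)
Top 3: F, D, G.
Clearing price = highest rejected bid = $961.
Total revenue = 3 × $961 = $2,883.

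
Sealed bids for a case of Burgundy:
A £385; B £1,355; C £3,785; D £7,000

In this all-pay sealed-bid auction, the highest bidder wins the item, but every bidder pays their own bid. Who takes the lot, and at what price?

Bids ranked: 7,000 (D) > 3,785 (C) > 1,355 (B) > 385 (A)
D wins with the top bid; all bids are sunk regardless.

D pays £7,000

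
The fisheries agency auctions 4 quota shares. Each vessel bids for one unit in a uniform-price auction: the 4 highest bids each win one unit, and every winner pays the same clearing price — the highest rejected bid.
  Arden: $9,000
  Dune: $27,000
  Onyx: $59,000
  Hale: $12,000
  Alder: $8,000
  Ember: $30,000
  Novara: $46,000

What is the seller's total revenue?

Ordering the bids: 59,000 (Onyx), 46,000 (Novara), 30,000 (Ember), 27,000 (Dune), 12,000 (Hale), 9,000 (Arden), …
Winners (4 units): Onyx, Novara, Ember, Dune.
Clearing price = highest rejected bid = $12,000.
Total revenue = 4 × $12,000 = $48,000.

Total revenue: $48,000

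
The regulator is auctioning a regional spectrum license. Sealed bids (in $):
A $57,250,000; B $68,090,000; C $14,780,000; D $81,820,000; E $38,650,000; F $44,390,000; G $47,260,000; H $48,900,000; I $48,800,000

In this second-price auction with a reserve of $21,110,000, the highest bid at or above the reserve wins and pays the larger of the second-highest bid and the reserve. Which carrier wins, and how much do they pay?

D pays $68,090,000

Bids ranked: 81,820,000 (D) > 68,090,000 (B) > 57,250,000 (A) > 48,900,000 (H) > 48,800,000 (I) > 47,260,000 (G) > …
D has the top bid at or above the reserve ($81,820,000).
Second-highest bid $68,090,000 exceeds the reserve $21,110,000 → payment $68,090,000.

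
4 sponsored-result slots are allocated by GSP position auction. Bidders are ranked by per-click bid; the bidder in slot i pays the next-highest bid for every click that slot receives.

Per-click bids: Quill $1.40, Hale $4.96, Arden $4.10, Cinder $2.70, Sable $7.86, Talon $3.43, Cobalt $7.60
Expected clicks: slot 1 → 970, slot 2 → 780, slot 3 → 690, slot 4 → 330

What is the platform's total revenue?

Sorting advertisers: $7.86 (Sable) > $7.60 (Cobalt) > $4.96 (Hale) > $4.10 (Arden) > $3.43 (Talon) > …
Slot 1: Sable pays $7.60 × 970 = $7372.00
Slot 2: Cobalt pays $4.96 × 780 = $3868.80
Slot 3: Hale pays $4.10 × 690 = $2829.00
Slot 4: Arden pays $3.43 × 330 = $1131.90
Total = $15201.70

Total revenue: $15201.70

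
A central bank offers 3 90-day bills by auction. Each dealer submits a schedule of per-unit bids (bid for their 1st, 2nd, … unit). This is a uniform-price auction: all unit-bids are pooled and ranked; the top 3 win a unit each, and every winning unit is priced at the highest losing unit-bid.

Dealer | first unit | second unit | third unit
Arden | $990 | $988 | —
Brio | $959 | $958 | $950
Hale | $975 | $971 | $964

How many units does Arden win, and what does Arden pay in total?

All unit-bids, highest first — top 3: 990 (Arden-1), 988 (Arden-2), 975 (Hale-1)
The (k+1)-th unit-bid is $971.
Arden wins 2 unit(s) at $971 each.

Arden: 2 units, pays $1,942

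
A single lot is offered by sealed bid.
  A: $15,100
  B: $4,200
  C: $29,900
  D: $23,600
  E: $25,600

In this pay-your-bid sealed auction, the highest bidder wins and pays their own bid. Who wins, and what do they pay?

C pays $29,900

Bids in order: 29,900 (C) > 25,600 (E) > 23,600 (D) > 15,100 (A) > 4,200 (B)
First-price: C pays what they bid, $29,900.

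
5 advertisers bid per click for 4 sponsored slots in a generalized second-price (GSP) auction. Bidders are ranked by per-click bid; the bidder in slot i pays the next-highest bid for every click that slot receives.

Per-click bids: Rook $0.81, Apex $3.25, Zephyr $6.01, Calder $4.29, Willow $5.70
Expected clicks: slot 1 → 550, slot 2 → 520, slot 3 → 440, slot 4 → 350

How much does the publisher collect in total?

Total revenue: $7079.30

Ranked by bid: $6.01 (Zephyr) > $5.70 (Willow) > $4.29 (Calder) > $3.25 (Apex) > $0.81 (Rook)
Slot 1: Zephyr pays $5.70 × 550 = $3135.00
Slot 2: Willow pays $4.29 × 520 = $2230.80
Slot 3: Calder pays $3.25 × 440 = $1430.00
Slot 4: Apex pays $0.81 × 350 = $283.50
Total = $7079.30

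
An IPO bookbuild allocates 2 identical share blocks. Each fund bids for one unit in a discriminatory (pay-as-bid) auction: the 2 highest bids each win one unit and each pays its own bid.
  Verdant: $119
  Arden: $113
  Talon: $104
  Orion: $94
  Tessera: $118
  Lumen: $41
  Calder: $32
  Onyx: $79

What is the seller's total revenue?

Total revenue: $237

Sorting: 119 (Verdant), 118 (Tessera), 113 (Arden), 104 (Talon), …
Top 2: Verdant, Tessera.
Total revenue = 119 + 118 = $237.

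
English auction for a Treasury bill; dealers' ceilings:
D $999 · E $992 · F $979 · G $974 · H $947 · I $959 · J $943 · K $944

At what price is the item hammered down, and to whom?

Sorting limits: 999 (D) > 992 (E) > 979 (F) > 974 (G) > 959 (I) > 947 (H) > …
Once the price passes $992, only D is left; the hammer falls at E's limit of $992.

D wins at $992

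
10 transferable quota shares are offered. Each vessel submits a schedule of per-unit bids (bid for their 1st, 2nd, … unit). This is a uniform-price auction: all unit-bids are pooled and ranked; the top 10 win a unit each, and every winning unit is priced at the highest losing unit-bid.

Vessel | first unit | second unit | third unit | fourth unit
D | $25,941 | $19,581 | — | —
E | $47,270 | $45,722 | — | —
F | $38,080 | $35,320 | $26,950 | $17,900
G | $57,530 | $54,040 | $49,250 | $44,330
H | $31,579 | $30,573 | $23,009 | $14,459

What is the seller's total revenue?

Pooled unit-bids ranked (top 10): 57,530 (G-1), 54,040 (G-2), 49,250 (G-3), 47,270 (E-1), 45,722 (E-2), 44,330 (G-4), 38,080 (F-1), 35,320 (F-2), 31,579 (H-1), 30,573 (H-2)
Highest rejected unit-bid = $26,950.
Allocation: E 2, F 2, G 4, H 2. Every unit priced at $26,950.
Revenue = 10 × 26,950 = $269,500.

Total revenue: $269,500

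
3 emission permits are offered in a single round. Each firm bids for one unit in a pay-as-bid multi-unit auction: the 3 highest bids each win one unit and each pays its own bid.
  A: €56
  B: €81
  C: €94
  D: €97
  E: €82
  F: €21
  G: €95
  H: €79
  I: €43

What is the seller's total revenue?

Bids ranked high→low: 97 (D), 95 (G), 94 (C), 82 (E), 81 (B), …
Top 3: D, G, C.
Total revenue = 97 + 95 + 94 = €286.

Total revenue: €286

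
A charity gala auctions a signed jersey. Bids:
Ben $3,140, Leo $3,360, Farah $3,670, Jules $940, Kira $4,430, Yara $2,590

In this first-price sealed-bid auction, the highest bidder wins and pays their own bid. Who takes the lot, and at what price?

Bids in order: 4,430 (Kira) > 3,670 (Farah) > 3,360 (Leo) > 3,140 (Ben) > 2,590 (Yara) > 940 (Jules)
First-price: Kira pays what they bid, $4,430.

Kira pays $4,430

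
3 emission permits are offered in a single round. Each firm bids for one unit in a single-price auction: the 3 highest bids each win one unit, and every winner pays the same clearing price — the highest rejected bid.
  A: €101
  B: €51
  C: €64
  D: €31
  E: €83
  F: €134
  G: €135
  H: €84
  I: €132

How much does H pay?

Ordering the bids: 135 (G), 134 (F), 132 (I), 101 (A), 84 (H), …
Top 3: G, F, I.
Highest unsuccessful bid: €101 → clearing price.
H does not win → pays €0.

H pays €0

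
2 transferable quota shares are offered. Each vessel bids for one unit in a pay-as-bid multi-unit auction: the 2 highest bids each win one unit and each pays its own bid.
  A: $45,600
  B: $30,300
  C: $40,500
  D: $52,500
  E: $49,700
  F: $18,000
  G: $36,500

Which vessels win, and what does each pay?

D $52,500, E $49,700

Ordering the bids: 52,500 (D), 49,700 (E), 45,600 (A), 40,500 (C), …
Winners (2 units): D, E.
Each winner pays its own bid: D $52,500, E $49,700.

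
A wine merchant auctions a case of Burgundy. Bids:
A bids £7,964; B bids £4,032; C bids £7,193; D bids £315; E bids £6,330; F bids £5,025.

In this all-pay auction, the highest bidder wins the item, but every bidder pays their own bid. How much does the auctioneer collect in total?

Bids ranked: 7,964 (A) > 7,193 (C) > 6,330 (E) > 5,025 (F) > 4,032 (B) > 315 (D)
Every bidder forfeits their bid regardless of winning.
Revenue = 7,964 + 4,032 + 7,193 + 315 + 6,330 + 5,025 = £30,859.

Total revenue: £30,859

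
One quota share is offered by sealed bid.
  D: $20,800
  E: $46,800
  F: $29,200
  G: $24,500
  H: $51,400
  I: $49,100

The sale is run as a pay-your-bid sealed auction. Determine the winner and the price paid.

H pays $51,400

Rule: the highest bidder wins and pays their own bid.
Bids in order: 51,400 (H) > 49,100 (I) > 46,800 (E) > 29,200 (F) > 24,500 (G) > 20,800 (D)
First-price: H pays what they bid, $51,400.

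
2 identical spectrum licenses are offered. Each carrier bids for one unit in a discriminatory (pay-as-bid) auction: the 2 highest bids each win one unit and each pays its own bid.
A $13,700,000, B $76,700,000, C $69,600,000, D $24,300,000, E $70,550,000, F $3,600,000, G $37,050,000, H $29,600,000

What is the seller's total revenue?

Total revenue: $147,250,000

Sorting: 76,700,000 (B), 70,550,000 (E), 69,600,000 (C), 37,050,000 (G), …
Top 2: B, E.
Total revenue = 76,700,000 + 70,550,000 = $147,250,000.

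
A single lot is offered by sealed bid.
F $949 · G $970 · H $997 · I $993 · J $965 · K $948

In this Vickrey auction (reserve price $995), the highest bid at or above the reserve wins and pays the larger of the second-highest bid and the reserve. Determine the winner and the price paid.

Rule: the highest bid at or above the reserve wins and pays the larger of the second-highest bid and the reserve.
Sorting bids: 997 (H) > 993 (I) > 970 (G) > 965 (J) > 949 (F) > 948 (K)
Highest eligible bid: H at $997.
max(second-highest $993, reserve $995) = $995.

H pays $995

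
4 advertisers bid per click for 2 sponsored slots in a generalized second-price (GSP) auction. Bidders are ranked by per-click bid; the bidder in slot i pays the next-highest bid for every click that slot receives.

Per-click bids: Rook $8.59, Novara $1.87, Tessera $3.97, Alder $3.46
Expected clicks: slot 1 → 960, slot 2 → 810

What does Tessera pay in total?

Tessera pays $2802.60

Ranked by bid: $8.59 (Rook) > $3.97 (Tessera) > $3.46 (Alder) > …
Tessera holds slot 2 → pays next bid $3.46 × 810 clicks = $2802.60.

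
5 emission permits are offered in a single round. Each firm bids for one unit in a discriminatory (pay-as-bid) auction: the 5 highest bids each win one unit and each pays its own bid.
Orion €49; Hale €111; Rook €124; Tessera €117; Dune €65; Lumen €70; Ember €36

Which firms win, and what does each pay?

Rook €124, Tessera €117, Hale €111, Lumen €70, Dune €65

Ordering the bids: 124 (Rook), 117 (Tessera), 111 (Hale), 70 (Lumen), 65 (Dune), 49 (Orion), 36 (Ember)
The 5 highest are Rook, Tessera, Hale, Lumen, Dune.
Each winner pays its own bid: Rook €124, Tessera €117, Hale €111, Lumen €70, Dune €65.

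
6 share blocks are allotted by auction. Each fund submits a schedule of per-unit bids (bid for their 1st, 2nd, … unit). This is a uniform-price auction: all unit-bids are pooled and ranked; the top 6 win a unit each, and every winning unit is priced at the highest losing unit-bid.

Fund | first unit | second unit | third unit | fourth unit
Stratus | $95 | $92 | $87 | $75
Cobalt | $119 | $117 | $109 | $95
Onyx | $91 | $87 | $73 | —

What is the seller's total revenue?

All unit-bids, highest first — top 6: 119 (Cobalt-1), 117 (Cobalt-2), 109 (Cobalt-3), 95 (Stratus-1), 95 (Cobalt-4), 92 (Stratus-2)
The (k+1)-th unit-bid is $91.
Allocation: Cobalt 4, Stratus 2. Every unit priced at $91.
Revenue = 6 × 91 = $546.

Total revenue: $546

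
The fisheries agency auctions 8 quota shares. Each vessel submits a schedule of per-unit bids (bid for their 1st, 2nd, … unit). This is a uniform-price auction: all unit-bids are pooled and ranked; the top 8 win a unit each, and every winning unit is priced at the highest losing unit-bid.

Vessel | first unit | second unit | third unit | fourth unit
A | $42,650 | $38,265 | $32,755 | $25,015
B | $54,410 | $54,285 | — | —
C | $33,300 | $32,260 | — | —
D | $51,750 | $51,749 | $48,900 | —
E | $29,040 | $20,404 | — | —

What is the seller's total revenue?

Pooled unit-bids ranked (top 8): 54,410 (B-1), 54,285 (B-2), 51,750 (D-1), 51,749 (D-2), 48,900 (D-3), 42,650 (A-1), 38,265 (A-2), 33,300 (C-1)
First bid not allocated: $32,755.
Allocation: A 2, B 2, C 1, D 3. Every unit priced at $32,755.
Revenue = 8 × 32,755 = $262,040.

Total revenue: $262,040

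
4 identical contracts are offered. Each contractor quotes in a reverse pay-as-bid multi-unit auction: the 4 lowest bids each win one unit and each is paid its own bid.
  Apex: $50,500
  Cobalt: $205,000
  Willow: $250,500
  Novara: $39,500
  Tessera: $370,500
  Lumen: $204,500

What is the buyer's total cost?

Total cost: $499,500

Sorting: 39,500 (Novara), 50,500 (Apex), 204,500 (Lumen), 205,000 (Cobalt), 250,500 (Willow), 370,500 (Tessera)
Lowest 4: Novara, Apex, Lumen, Cobalt.
Total cost = 39,500 + 50,500 + 204,500 + 205,000 = $499,500.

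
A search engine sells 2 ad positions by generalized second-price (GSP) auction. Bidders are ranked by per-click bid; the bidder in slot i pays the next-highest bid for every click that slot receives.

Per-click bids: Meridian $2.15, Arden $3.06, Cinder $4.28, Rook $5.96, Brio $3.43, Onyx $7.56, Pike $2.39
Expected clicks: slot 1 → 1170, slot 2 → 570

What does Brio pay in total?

Brio pays $0.00

Sorting advertisers: $7.56 (Onyx) > $5.96 (Rook) > $4.28 (Cinder) > …
Brio ranks below slot 2 → no slot, pays nothing.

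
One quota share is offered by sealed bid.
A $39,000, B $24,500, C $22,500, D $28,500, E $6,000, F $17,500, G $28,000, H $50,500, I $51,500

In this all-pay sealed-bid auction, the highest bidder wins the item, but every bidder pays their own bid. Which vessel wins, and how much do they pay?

I pays $51,500

Sorting bids: 51,500 (I) > 50,500 (H) > 39,000 (A) > 28,500 (D) > 28,000 (G) > 24,500 (B) > …
I wins with the top bid; all bids are sunk regardless.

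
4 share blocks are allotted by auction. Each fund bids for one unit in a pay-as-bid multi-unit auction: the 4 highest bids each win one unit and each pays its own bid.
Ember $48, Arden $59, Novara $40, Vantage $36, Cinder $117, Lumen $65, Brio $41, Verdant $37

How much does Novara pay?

Novara pays $0

Bids ranked high→low: 117 (Cinder), 65 (Lumen), 59 (Arden), 48 (Ember), 41 (Brio), 40 (Novara), …
The 4 highest are Cinder, Lumen, Arden, Ember.
Novara does not win → $0.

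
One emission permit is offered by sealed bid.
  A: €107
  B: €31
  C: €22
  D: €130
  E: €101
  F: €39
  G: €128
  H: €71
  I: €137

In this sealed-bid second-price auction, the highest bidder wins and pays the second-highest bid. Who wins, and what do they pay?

Rule: the highest bidder wins and pays the second-highest bid.
Sorting bids: 137 (I) > 130 (D) > 128 (G) > 107 (A) > 101 (E) > 71 (H) > …
Second-price: I pays D's bid of €130.

I pays €130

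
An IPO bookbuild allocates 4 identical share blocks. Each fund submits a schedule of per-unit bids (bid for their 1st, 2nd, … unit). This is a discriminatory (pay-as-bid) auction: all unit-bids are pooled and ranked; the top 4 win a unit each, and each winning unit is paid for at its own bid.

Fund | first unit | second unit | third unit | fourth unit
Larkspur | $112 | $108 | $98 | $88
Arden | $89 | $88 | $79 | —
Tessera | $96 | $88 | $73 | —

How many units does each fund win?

Larkspur 3, Tessera 1

Pooled unit-bids ranked (top 4): 112 (Larkspur-1), 108 (Larkspur-2), 98 (Larkspur-3), 96 (Tessera-1)
Next rejected bid: $89 (not a price — pay-as-bid).
Allocation: Larkspur 3, Tessera 1.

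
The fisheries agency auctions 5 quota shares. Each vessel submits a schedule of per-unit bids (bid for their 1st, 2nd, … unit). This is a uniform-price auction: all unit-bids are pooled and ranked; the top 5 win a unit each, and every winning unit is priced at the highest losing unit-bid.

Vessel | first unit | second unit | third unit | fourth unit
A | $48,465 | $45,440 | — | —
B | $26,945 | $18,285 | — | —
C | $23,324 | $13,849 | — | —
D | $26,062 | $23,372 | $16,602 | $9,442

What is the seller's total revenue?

Total revenue: $116,620

Merging the schedules and taking the best 5: 48,465 (A-1), 45,440 (A-2), 26,945 (B-1), 26,062 (D-1), 23,372 (D-2)
Highest rejected unit-bid = $23,324.
Allocation: A 2, B 1, D 2. Every unit priced at $23,324.
Revenue = 5 × 23,324 = $116,620.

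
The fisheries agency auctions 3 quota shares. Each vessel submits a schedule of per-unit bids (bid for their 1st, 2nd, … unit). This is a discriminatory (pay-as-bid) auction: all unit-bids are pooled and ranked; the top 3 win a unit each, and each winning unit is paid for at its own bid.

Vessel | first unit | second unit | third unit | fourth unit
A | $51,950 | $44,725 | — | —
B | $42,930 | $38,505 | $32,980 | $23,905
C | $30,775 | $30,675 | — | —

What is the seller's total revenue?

Total revenue: $139,605

Merging the schedules and taking the best 3: 51,950 (A-1), 44,725 (A-2), 42,930 (B-1)
Next rejected bid: $38,505 (not a price — pay-as-bid).
Each winning unit pays its own bid.
Revenue = 51,950 + 44,725 + 42,930 = $139,605.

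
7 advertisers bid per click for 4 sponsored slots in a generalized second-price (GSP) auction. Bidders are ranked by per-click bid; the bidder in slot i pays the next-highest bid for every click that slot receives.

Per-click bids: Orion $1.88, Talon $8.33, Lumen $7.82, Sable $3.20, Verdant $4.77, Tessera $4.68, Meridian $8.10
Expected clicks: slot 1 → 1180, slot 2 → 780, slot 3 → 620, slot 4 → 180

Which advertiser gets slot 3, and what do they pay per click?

Per-click bids in order: $8.33 (Talon) > $8.10 (Meridian) > $7.82 (Lumen) > $4.77 (Verdant) > $4.68 (Tessera) > …
Slot 3 goes to the third-ranked bidder, Lumen, who pays the next bid down: $4.77/click.

Lumen; $4.77 per click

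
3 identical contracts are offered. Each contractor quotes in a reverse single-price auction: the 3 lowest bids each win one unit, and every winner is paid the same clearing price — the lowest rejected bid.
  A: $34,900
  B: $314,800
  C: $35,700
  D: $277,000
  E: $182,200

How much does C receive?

Sorting: 34,900 (A), 35,700 (C), 182,200 (E), 277,000 (D), 314,800 (B)
Lowest 3: A, C, E.
Clearing price = lowest rejected bid = $277,000.
C wins → is paid $277,000.

C is paid $277,000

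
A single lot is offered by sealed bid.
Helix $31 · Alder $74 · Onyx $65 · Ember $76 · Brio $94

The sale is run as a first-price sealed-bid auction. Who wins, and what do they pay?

Brio pays $94

Rule: the highest bidder wins and pays their own bid.
Sorting bids: 94 (Brio) > 76 (Ember) > 74 (Alder) > 65 (Onyx) > 31 (Helix)
Brio has the highest bid and pays exactly that: $94.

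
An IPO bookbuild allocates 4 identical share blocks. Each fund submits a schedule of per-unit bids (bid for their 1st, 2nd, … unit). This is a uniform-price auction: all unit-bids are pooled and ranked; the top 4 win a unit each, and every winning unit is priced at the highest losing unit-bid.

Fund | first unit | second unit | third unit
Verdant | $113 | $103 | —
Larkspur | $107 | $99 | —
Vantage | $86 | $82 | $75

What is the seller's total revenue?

All unit-bids, highest first — top 4: 113 (Verdant-1), 107 (Larkspur-1), 103 (Verdant-2), 99 (Larkspur-2)
Highest rejected unit-bid = $86.
Allocation: Larkspur 2, Verdant 2. Every unit priced at $86.
Revenue = 4 × 86 = $344.

Total revenue: $344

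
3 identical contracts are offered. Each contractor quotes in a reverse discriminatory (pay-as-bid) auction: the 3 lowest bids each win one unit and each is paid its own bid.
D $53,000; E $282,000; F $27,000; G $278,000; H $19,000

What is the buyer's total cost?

Total cost: $99,000

Ordering the bids: 19,000 (H), 27,000 (F), 53,000 (D), 278,000 (G), 282,000 (E)
The 3 lowest are H, F, D.
Total cost = 19,000 + 27,000 + 53,000 = $99,000.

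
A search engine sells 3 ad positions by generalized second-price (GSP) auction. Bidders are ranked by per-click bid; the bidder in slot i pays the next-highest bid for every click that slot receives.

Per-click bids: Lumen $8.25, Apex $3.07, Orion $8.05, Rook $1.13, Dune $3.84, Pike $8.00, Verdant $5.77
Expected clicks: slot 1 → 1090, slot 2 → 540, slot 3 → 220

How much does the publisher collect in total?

Total revenue: $14363.90

Sorting advertisers: $8.25 (Lumen) > $8.05 (Orion) > $8.00 (Pike) > $5.77 (Verdant) > …
Slot 1: Lumen pays $8.05 × 1090 = $8774.50
Slot 2: Orion pays $8.00 × 540 = $4320.00
Slot 3: Pike pays $5.77 × 220 = $1269.40
Total = $14363.90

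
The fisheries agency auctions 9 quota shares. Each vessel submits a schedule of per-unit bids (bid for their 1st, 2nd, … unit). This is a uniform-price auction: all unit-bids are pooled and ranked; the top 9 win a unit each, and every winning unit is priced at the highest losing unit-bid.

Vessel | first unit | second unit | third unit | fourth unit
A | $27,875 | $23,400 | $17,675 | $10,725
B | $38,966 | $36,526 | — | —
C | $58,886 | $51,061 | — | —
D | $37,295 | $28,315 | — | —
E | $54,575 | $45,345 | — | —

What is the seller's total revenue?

Total revenue: $210,600

Merging the schedules and taking the best 9: 58,886 (C-1), 54,575 (E-1), 51,061 (C-2), 45,345 (E-2), 38,966 (B-1), 37,295 (D-1), 36,526 (B-2), 28,315 (D-2), 27,875 (A-1)
First bid not allocated: $23,400.
Allocation: A 1, B 2, C 2, D 2, E 2. Every unit priced at $23,400.
Revenue = 9 × 23,400 = $210,600.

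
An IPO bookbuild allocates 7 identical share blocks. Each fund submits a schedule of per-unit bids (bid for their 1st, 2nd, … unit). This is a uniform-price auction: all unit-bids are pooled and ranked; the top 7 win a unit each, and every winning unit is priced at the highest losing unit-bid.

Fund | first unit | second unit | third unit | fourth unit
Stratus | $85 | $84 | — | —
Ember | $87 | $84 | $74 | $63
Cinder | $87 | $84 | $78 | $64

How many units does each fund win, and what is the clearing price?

Merging the schedules and taking the best 7: 87 (Ember-1), 87 (Cinder-1), 85 (Stratus-1), 84 (Stratus-2), 84 (Ember-2), 84 (Cinder-2), 78 (Cinder-3)
The (k+1)-th unit-bid is $74.
Allocation: Cinder 3, Ember 2, Stratus 2.

Cinder 3, Ember 2, Stratus 2; clearing price $74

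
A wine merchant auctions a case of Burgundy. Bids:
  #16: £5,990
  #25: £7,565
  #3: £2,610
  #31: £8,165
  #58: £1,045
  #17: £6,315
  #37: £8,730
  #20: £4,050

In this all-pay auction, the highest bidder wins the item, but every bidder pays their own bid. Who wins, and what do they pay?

Sorting bids: 8,730 (#37) > 8,165 (#31) > 7,565 (#25) > 6,315 (#17) > 5,990 (#16) > 4,050 (#20) > …
#37 wins with the top bid; all bids are sunk regardless.

#37 pays £8,730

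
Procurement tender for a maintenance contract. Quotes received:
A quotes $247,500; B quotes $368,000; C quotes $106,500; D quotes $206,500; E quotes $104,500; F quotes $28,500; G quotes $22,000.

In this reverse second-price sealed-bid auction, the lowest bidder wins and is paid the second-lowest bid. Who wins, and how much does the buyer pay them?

G is paid $28,500

Rule: the lowest bidder wins and is paid the second-lowest bid.
Bids ranked: 22,000 (G) < 28,500 (F) < 104,500 (E) < 106,500 (C) < 206,500 (D) < 247,500 (A) < …
G is lowest; is paid the second-lowest bid, $28,500.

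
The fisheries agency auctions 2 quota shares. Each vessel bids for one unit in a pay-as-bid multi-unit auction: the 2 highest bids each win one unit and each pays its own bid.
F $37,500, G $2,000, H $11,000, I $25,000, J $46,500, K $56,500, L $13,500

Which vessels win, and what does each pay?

K $56,500, J $46,500

Sorting: 56,500 (K), 46,500 (J), 37,500 (F), 25,000 (I), …
The 2 highest are K, J.
Each winner pays its own bid: K $56,500, J $46,500.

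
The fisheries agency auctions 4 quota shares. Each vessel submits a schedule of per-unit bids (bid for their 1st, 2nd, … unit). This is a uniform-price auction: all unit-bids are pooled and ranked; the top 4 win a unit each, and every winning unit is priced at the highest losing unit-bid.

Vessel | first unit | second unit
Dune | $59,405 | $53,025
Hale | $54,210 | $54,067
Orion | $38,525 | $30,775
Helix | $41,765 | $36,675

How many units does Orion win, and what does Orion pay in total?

Merging the schedules and taking the best 4: 59,405 (Dune-1), 54,210 (Hale-1), 54,067 (Hale-2), 53,025 (Dune-2)
Highest rejected unit-bid = $41,765.
Orion wins 0 unit(s) at $41,765 each.

Orion: 0 units, pays $0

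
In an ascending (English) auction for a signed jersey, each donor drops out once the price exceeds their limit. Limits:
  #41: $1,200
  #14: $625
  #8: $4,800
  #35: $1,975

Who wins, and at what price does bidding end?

#8 wins at $1,975

Rule: the price rises until one bidder remains; the winner pays the price at which the last rival dropped out.
Limits in order: 4,800 (#8) > 1,975 (#35) > 1,200 (#41) > 625 (#14)
Once the price passes $1,975, only #8 is left; the hammer falls at #35's limit of $1,975.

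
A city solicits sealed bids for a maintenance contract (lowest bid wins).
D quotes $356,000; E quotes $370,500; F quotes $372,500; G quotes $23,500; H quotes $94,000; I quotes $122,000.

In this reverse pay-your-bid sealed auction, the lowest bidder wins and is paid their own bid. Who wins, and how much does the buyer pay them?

G is paid $23,500

Bids in order: 23,500 (G) < 94,000 (H) < 122,000 (I) < 356,000 (D) < 370,500 (E) < 372,500 (F)
G has the lowest bid and is paid exactly that: $23,500.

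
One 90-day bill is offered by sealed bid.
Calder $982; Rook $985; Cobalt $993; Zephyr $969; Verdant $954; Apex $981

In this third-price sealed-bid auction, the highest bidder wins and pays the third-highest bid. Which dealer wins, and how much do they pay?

Cobalt pays $982

Bids in order: 993 (Cobalt) > 985 (Rook) > 982 (Calder) > 981 (Apex) > 969 (Zephyr) > 954 (Verdant)
Cobalt wins; payment is bid #3 in the ranking = $982.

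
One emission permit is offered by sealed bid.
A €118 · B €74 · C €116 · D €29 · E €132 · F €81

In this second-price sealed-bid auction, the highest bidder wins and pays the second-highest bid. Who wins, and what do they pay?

E pays €118

Rule: the highest bidder wins and pays the second-highest bid.
Bids in order: 132 (E) > 118 (A) > 116 (C) > 81 (F) > 74 (B) > 29 (D)
E wins with the highest bid; price is set by the runner-up at €118.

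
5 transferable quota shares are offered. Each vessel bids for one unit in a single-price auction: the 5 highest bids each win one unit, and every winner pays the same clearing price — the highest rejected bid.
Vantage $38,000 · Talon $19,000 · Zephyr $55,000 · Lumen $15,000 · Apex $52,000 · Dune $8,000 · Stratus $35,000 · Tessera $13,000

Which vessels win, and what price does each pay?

Bids ranked high→low: 55,000 (Zephyr), 52,000 (Apex), 38,000 (Vantage), 35,000 (Stratus), 19,000 (Talon), 15,000 (Lumen), 13,000 (Tessera), …
Top 5: Zephyr, Apex, Vantage, Stratus, Talon.
First losing bid is Lumen's $15,000, which sets the uniform price.

Zephyr, Apex, Vantage, Stratus, Talon; each pays $15,000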